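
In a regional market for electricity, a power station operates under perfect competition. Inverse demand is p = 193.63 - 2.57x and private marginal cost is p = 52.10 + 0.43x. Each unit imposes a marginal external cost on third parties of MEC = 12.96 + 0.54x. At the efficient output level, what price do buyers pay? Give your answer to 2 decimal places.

P = 100.29

Social marginal cost = private MC + MEC = 65.06 + 0.97x.
Set SMC = demand: 65.06 + 0.97x = 193.63 - 2.57x → x* = 36.3192.
Consumer price on the demand curve at x*: 193.63 − 2.57×36.3192 = 100.2897.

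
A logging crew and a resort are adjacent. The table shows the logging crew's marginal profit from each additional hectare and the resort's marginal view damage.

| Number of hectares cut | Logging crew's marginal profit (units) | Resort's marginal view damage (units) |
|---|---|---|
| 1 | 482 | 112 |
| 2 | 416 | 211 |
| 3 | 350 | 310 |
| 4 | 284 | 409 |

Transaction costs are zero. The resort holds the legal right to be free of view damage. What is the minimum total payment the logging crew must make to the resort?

633

Efficient level: marginal profit ≥ marginal view damage through level 3, so k* = 3.
With the resort holding the right, the logging crew must at least compensate total damage at k*: 112 + 211 + 310 = 633.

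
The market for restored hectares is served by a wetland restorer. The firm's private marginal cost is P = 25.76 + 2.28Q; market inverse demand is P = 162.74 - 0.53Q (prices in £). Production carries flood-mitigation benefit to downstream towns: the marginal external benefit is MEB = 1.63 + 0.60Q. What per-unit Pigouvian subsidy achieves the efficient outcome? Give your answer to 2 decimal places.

Social marginal cost = private MC − MEB = 24.13 + 1.68Q.
Set SMC = demand: 24.13 + 1.68Q = 162.74 - 0.53Q → Q* = 62.7195.
The Pigouvian subsidy equals MEB at Q*: 1.63 + 0.60×62.7195 = 39.2617.

subsidy = £39.26 per unit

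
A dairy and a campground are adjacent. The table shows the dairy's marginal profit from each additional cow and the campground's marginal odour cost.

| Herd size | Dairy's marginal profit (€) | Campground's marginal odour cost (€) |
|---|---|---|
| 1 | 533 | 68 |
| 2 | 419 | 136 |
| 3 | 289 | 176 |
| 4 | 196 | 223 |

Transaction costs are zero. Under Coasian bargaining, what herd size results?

3

Bargaining reaches the level where marginal profit last exceeds marginal odour cost.
That holds through level 3 (289 ≥ 176) but not at 4 (196 < 223).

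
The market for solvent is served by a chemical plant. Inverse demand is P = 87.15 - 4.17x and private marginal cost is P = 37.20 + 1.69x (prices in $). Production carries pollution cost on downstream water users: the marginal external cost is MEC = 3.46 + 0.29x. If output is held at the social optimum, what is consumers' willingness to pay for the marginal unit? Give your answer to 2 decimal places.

P = $55.63

Social marginal cost = private MC + MEC = 40.66 + 1.98x.
Set SMC = demand: 40.66 + 1.98x = 87.15 - 4.17x → x* = 7.5593.
Consumer price on the demand curve at x*: 87.15 − 4.17×7.5593 = 55.6277.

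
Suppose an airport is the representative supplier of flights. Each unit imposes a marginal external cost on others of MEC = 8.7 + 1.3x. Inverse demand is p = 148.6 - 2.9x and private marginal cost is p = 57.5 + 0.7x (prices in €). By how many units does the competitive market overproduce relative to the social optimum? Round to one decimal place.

8.5 units

Market equilibrium (private): 57.5 + 0.7x = 148.6 - 2.9x → x_m = 25.3056.
Social marginal cost = private MC + MEC = 66.2 + 2.0x.
Set SMC = demand: 66.2 + 2.0x = 148.6 - 2.9x → x* = 16.8163.
Gap = |25.3056 − 16.8163| = 8.4893.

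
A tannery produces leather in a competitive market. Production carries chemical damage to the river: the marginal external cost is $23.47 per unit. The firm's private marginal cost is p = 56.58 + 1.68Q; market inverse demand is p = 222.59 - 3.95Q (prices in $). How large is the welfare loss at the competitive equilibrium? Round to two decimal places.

Market equilibrium (private): 56.58 + 1.68Q = 222.59 - 3.95Q → Q_m = 29.4867.
Social marginal cost = private MC + MEC = 80.05 + 1.68Q.
Set SMC = demand: 80.05 + 1.68Q = 222.59 - 3.95Q → Q* = 25.3179.
The welfare-loss triangle has base |Q_m − Q*| and height MEC(Q_m) (the vertical gap between SMC and demand is zero at Q* and MEC at Q_m).
DWL = ½ × 4.1688 × 23.4700 = 48.9209.

DWL = $48.92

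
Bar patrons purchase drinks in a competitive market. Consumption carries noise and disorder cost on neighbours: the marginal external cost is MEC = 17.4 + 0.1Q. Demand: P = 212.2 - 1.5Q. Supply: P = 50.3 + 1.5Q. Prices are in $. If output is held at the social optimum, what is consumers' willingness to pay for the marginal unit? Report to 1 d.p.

Social marginal benefit = demand − MEC = 194.8 - 1.6Q.
Set SMB = MC: 194.8 - 1.6Q = 50.3 + 1.5Q → Q* = 46.6129.
Consumer price on the demand curve at Q*: 212.2 − 1.5×46.6129 = 142.2807.

P = $142.3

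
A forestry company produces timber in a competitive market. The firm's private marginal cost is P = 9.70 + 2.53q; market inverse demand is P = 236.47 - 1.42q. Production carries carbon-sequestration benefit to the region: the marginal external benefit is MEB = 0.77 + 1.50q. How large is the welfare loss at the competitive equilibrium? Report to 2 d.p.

Market equilibrium (private): 9.70 + 2.53q = 236.47 - 1.42q → q_m = 57.4101.
Social marginal cost = private MC − MEB = 8.93 + 1.03q.
Set SMC = demand: 8.93 + 1.03q = 236.47 - 1.42q → q* = 92.8735.
The welfare-loss triangle has base |q_m − q*| and height MEB(q_m) (the vertical gap between SMC and demand is zero at q* and MEB at q_m).
DWL = ½ × 35.4634 × 86.8852 = 1540.6223.

DWL = 1540.62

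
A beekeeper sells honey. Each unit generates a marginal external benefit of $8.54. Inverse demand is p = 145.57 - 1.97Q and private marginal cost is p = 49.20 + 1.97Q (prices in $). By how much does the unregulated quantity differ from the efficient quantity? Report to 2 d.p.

2.17 units

Market equilibrium (private): 49.20 + 1.97Q = 145.57 - 1.97Q → Q_m = 24.4594.
Social marginal cost = private MC − MEB = 40.66 + 1.97Q.
Set SMC = demand: 40.66 + 1.97Q = 145.57 - 1.97Q → Q* = 26.6269.
Gap = |24.4594 − 26.6269| = 2.1675.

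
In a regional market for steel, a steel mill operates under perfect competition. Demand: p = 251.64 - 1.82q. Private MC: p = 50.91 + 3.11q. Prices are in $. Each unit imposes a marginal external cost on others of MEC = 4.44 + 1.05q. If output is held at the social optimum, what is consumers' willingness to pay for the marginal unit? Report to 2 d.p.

P = $191.90

Social marginal cost = private MC + MEC = 55.35 + 4.16q.
Set SMC = demand: 55.35 + 4.16q = 251.64 - 1.82q → q* = 32.8244.
Consumer price on the demand curve at q*: 251.64 − 1.82×32.8244 = 191.8996.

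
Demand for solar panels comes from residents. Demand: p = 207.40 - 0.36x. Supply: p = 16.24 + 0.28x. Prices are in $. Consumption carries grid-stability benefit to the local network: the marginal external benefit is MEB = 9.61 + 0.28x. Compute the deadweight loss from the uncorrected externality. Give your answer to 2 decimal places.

Market equilibrium (private): 16.24 + 0.28x = 207.40 - 0.36x → x_m = 298.6875.
Social marginal benefit = demand + MEB = 217.01 - 0.08x.
Set SMB = MC: 217.01 - 0.08x = 16.24 + 0.28x → x* = 557.6944.
The loss is the area between SMB and MC from x* to x_m; with linear curves that's a triangle of height MEB(x_m).
DWL = ½ × 259.0069 × 93.2425 = 12075.2254.

DWL = $12075.23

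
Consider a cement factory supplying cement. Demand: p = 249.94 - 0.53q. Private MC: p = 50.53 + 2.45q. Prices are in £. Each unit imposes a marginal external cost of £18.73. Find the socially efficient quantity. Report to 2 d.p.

Social marginal cost = private MC + MEC = 69.26 + 2.45q.
Set SMC = demand: 69.26 + 2.45q = 249.94 - 0.53q → q* = 60.6309.

q* = 60.63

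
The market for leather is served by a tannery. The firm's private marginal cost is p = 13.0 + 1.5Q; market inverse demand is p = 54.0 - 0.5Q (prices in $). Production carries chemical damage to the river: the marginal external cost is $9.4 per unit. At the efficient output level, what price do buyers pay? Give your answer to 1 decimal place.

Social marginal cost = private MC + MEC = 22.4 + 1.5Q.
Set SMC = demand: 22.4 + 1.5Q = 54.0 - 0.5Q → Q* = 15.8000.
Consumer price on the demand curve at Q*: 54.0 − 0.5×15.8000 = 46.1000.

P = $46.1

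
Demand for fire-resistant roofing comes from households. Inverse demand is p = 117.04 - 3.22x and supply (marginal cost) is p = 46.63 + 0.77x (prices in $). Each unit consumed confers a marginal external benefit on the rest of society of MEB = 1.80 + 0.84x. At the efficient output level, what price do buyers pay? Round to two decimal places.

Social marginal benefit = demand + MEB = 118.84 - 2.38x.
Set SMB = MC: 118.84 - 2.38x = 46.63 + 0.77x → x* = 22.9238.
Consumer price on the demand curve at x*: 117.04 − 3.22×22.9238 = 43.2254.

P = $43.23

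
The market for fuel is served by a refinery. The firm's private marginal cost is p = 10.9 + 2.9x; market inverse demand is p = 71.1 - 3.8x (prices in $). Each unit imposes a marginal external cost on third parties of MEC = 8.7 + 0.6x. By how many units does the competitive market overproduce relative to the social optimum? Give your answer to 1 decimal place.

Market equilibrium (private): 10.9 + 2.9x = 71.1 - 3.8x → x_m = 8.9851.
Social marginal cost = private MC + MEC = 19.6 + 3.5x.
Set SMC = demand: 19.6 + 3.5x = 71.1 - 3.8x → x* = 7.0548.
Gap = |8.9851 − 7.0548| = 1.9303.

1.9 units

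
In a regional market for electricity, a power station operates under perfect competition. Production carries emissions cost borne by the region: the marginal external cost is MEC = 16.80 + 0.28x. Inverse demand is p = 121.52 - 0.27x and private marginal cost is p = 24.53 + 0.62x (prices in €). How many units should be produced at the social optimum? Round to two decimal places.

x* = 68.54

Social marginal cost = private MC + MEC = 41.33 + 0.90x.
Set SMC = demand: 41.33 + 0.90x = 121.52 - 0.27x → x* = 68.5385.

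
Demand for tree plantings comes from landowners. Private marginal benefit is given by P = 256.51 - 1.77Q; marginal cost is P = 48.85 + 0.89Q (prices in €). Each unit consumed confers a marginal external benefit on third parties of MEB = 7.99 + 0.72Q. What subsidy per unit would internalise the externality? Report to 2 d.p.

Social marginal benefit = demand + MEB = 264.50 - 1.05Q.
Set SMB = MC: 264.50 - 1.05Q = 48.85 + 0.89Q → Q* = 111.1598.
The Pigouvian subsidy equals MEB at Q*: 7.99 + 0.72×111.1598 = 88.0251.

subsidy = €88.03 per unit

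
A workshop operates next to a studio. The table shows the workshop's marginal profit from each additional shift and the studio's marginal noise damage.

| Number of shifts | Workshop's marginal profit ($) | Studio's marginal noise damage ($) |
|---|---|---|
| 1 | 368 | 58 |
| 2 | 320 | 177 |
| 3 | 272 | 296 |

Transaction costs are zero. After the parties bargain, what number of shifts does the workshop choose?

2

Bargaining reaches the level where marginal profit last exceeds marginal noise damage.
That holds through level 2 (320 ≥ 177) but not at 3 (272 < 296).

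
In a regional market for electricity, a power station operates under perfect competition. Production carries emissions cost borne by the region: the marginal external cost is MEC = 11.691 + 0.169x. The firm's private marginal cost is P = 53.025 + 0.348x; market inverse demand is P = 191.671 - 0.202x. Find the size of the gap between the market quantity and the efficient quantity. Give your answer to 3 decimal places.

Market equilibrium (private): 53.025 + 0.348x = 191.671 - 0.202x → x_m = 252.0836.
Social marginal cost = private MC + MEC = 64.716 + 0.517x.
Set SMC = demand: 64.716 + 0.517x = 191.671 - 0.202x → x* = 176.5716.
Gap = |252.0836 − 176.5716| = 75.5120.

75.512 units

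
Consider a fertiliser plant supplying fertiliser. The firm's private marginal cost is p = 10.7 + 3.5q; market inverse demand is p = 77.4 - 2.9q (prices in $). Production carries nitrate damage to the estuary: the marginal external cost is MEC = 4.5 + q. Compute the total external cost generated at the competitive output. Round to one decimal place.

Market equilibrium (private): 10.7 + 3.5q = 77.4 - 2.9q → q_m = 10.4219.
Total external cost = ∫₀^{q_m} (4.5 + 1.0q) dq = 4.5×10.4219 + ½×1.0×10.4219² = 101.2065.

$101.2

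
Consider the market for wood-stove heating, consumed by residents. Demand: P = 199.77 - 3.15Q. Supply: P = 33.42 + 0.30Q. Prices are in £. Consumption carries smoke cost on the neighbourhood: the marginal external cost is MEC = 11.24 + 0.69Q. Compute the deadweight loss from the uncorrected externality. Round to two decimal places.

Market equilibrium (private): 33.42 + 0.30Q = 199.77 - 3.15Q → Q_m = 48.2174.
Social marginal benefit = demand − MEC = 188.53 - 3.84Q.
Set SMB = MC: 188.53 - 3.84Q = 33.42 + 0.30Q → Q* = 37.4662.
Between Q* and Q_m the wedge MC − SMB runs linearly from 0 to MEC(Q_m), so the loss is a triangle.
DWL = ½ × 10.7512 × 44.5100 = 239.2680.

DWL = £239.27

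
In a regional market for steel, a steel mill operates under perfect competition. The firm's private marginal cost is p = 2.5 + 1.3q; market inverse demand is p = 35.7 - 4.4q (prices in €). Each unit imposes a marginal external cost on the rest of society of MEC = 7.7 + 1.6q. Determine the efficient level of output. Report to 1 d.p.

Social marginal cost = private MC + MEC = 10.2 + 2.9q.
Set SMC = demand: 10.2 + 2.9q = 35.7 - 4.4q → q* = 3.4932.

q* = 3.5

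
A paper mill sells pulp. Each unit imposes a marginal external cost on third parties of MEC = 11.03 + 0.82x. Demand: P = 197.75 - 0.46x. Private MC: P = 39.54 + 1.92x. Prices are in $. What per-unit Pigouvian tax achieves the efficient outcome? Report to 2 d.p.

tax = $48.74 per unit

Social marginal cost = private MC + MEC = 50.57 + 2.74x.
Set SMC = demand: 50.57 + 2.74x = 197.75 - 0.46x → x* = 45.9938.
The Pigouvian tax equals MEC at x*: 11.03 + 0.82×45.9938 = 48.7449.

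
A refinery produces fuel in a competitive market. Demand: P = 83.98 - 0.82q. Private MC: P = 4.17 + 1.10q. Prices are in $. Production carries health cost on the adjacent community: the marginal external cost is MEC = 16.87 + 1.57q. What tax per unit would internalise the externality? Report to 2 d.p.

Social marginal cost = private MC + MEC = 21.04 + 2.67q.
Set SMC = demand: 21.04 + 2.67q = 83.98 - 0.82q → q* = 18.0344.
The Pigouvian tax equals MEC at q*: 16.87 + 1.57×18.0344 = 45.1840.

tax = $45.18 per unit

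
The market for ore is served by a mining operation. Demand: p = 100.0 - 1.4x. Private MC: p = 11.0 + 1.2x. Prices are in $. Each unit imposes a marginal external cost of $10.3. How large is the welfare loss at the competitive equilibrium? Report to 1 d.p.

DWL = $20.4

Market equilibrium (private): 11.0 + 1.2x = 100.0 - 1.4x → x_m = 34.2308.
Social marginal cost = private MC + MEC = 21.3 + 1.2x.
Set SMC = demand: 21.3 + 1.2x = 100.0 - 1.4x → x* = 30.2692.
The loss is the area between SMC and demand from x* to x_m; with linear curves that's a triangle of height MEC(x_m).
DWL = ½ × 3.9616 × 10.3000 = 20.4022.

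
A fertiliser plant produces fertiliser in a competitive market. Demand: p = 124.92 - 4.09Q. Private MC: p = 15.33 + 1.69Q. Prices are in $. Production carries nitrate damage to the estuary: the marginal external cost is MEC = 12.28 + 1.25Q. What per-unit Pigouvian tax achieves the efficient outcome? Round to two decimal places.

tax = $29.58 per unit

Social marginal cost = private MC + MEC = 27.61 + 2.94Q.
Set SMC = demand: 27.61 + 2.94Q = 124.92 - 4.09Q → Q* = 13.8421.
The Pigouvian tax equals MEC at Q*: 12.28 + 1.25×13.8421 = 29.5826.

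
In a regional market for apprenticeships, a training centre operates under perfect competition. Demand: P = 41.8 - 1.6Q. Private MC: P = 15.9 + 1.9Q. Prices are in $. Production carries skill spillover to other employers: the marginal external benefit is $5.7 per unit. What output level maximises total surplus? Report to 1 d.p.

Social marginal cost = private MC − MEB = 10.2 + 1.9Q.
Set SMC = demand: 10.2 + 1.9Q = 41.8 - 1.6Q → Q* = 9.0286.

Q* = 9.0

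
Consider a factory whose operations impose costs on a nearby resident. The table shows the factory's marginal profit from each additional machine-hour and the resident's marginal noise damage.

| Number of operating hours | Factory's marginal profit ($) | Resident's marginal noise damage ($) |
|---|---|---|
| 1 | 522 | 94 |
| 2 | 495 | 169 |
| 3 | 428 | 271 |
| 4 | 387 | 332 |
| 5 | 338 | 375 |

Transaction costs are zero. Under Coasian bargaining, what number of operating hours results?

Bargaining reaches the level where marginal profit last exceeds marginal noise damage.
That holds through level 4 (387 ≥ 332) but not at 5 (338 < 375).

4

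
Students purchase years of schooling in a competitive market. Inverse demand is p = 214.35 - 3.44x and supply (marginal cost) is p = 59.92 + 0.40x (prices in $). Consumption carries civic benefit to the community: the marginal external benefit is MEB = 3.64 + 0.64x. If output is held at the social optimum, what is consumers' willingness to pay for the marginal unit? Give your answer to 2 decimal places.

Social marginal benefit = demand + MEB = 217.99 - 2.80x.
Set SMB = MC: 217.99 - 2.80x = 59.92 + 0.40x → x* = 49.3969.
Consumer price on the demand curve at x*: 214.35 − 3.44×49.3969 = 44.4247.

P = $44.42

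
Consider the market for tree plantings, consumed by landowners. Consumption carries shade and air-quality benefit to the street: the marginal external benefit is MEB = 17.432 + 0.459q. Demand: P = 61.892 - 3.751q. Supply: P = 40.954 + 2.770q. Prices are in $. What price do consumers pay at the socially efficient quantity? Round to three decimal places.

P = $38.150

Social marginal benefit = demand + MEB = 79.324 - 3.292q.
Set SMB = MC: 79.324 - 3.292q = 40.954 + 2.770q → q* = 6.3296.
Consumer price on the demand curve at q*: 61.892 − 3.751×6.3296 = 38.1497.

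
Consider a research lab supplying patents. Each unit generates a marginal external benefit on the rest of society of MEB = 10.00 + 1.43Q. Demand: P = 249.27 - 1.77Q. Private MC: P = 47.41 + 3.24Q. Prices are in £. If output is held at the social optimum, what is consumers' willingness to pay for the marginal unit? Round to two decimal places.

Social marginal cost = private MC − MEB = 37.41 + 1.81Q.
Set SMC = demand: 37.41 + 1.81Q = 249.27 - 1.77Q → Q* = 59.1788.
Consumer price on the demand curve at Q*: 249.27 − 1.77×59.1788 = 144.5235.

P = £144.52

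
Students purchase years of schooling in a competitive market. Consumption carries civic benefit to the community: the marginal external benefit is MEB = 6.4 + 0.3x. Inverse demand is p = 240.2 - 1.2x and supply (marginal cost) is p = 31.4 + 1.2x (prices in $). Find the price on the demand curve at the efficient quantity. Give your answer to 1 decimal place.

P = $117.2

Social marginal benefit = demand + MEB = 246.6 - 0.9x.
Set SMB = MC: 246.6 - 0.9x = 31.4 + 1.2x → x* = 102.4762.
Consumer price on the demand curve at x*: 240.2 − 1.2×102.4762 = 117.2286.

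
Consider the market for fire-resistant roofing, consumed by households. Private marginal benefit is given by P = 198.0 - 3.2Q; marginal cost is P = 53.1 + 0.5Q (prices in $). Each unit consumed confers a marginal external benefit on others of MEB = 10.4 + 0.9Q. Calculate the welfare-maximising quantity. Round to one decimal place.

Q* = 55.5

Social marginal benefit = demand + MEB = 208.4 - 2.3Q.
Set SMB = MC: 208.4 - 2.3Q = 53.1 + 0.5Q → Q* = 55.4643.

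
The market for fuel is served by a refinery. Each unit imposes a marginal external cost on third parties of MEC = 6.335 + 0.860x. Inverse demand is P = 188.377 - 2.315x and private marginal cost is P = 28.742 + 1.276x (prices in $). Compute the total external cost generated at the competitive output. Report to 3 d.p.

Market equilibrium (private): 28.742 + 1.276x = 188.377 - 2.315x → x_m = 44.4542.
Total external cost = ∫₀^{x_m} (6.335 + 0.860x) dx = 6.335×44.4542 + ½×0.860×44.4542² = 1131.3730.

$1131.373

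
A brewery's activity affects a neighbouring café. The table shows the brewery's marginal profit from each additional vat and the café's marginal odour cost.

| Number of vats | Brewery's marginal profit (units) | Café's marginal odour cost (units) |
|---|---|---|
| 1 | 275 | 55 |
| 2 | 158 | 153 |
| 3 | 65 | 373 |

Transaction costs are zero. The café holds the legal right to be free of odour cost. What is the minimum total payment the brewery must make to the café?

208

Efficient level: marginal profit ≥ marginal odour cost through level 2, so k* = 2.
With the café holding the right, the brewery must at least compensate total damage at k*: 55 + 153 = 208.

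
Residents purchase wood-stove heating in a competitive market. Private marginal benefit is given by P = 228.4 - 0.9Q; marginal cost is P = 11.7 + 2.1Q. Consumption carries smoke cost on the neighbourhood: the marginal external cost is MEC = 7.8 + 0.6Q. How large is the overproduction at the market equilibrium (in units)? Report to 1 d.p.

14.2 units

Market equilibrium (private): 11.7 + 2.1Q = 228.4 - 0.9Q → Q_m = 72.2333.
Social marginal benefit = demand − MEC = 220.6 - 1.5Q.
Set SMB = MC: 220.6 - 1.5Q = 11.7 + 2.1Q → Q* = 58.0278.
Gap = |72.2333 − 58.0278| = 14.2055.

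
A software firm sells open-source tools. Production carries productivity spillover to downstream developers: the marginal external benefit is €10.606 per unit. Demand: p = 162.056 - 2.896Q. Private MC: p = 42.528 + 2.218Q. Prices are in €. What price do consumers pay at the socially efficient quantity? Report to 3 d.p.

P = €88.363

Social marginal cost = private MC − MEB = 31.922 + 2.218Q.
Set SMC = demand: 31.922 + 2.218Q = 162.056 - 2.896Q → Q* = 25.4466.
Consumer price on the demand curve at Q*: 162.056 − 2.896×25.4466 = 88.3626.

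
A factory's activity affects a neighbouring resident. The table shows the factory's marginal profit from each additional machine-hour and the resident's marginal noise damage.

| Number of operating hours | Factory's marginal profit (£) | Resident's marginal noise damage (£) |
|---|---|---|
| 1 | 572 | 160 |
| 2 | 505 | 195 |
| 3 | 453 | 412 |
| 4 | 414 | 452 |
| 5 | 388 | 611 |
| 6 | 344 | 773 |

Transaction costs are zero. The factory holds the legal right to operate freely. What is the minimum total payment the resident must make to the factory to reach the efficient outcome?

£1146

Left alone the factory would choose level 6 (marginal profit stays positive).
Efficient level: k* = 3 (marginal profit ≥ marginal noise damage through 3).
The resident must at least cover the factory's forgone profit from cutting 6→3: 414 + 388 + 344 = 1146.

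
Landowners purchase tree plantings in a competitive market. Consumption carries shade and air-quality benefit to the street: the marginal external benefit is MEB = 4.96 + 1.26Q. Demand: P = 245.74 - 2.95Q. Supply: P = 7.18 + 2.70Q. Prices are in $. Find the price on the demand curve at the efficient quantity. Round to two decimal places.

Social marginal benefit = demand + MEB = 250.70 - 1.69Q.
Set SMB = MC: 250.70 - 1.69Q = 7.18 + 2.70Q → Q* = 55.4715.
Consumer price on the demand curve at Q*: 245.74 − 2.95×55.4715 = 82.0991.

P = $82.10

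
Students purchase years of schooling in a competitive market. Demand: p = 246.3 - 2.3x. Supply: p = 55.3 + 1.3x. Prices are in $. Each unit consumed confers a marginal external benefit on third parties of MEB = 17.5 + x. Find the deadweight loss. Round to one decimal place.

Market equilibrium (private): 55.3 + 1.3x = 246.3 - 2.3x → x_m = 53.0556.
Social marginal benefit = demand + MEB = 263.8 - 1.3x.
Set SMB = MC: 263.8 - 1.3x = 55.3 + 1.3x → x* = 80.1923.
The loss is the area between SMB and MC from x* to x_m; with linear curves that's a triangle of height MEB(x_m).
DWL = ½ × 27.1367 × 70.5556 = 957.3231.

DWL = $957.3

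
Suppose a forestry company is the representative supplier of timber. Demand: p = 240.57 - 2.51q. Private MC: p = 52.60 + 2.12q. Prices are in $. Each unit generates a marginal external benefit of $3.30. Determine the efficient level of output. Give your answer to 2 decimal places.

Social marginal cost = private MC − MEB = 49.30 + 2.12q.
Set SMC = demand: 49.30 + 2.12q = 240.57 - 2.51q → q* = 41.3110.

q* = 41.31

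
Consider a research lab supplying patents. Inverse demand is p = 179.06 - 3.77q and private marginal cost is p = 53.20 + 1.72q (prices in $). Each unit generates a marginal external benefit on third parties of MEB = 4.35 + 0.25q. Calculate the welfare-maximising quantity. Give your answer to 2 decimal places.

Social marginal cost = private MC − MEB = 48.85 + 1.47q.
Set SMC = demand: 48.85 + 1.47q = 179.06 - 3.77q → q* = 24.8492.

q* = 24.85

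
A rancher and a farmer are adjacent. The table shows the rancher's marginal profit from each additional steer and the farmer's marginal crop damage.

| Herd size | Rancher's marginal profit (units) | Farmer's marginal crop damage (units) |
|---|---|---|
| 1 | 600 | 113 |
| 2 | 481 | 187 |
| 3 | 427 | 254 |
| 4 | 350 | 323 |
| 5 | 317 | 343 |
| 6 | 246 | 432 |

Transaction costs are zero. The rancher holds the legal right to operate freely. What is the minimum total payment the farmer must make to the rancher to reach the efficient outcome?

563

Left alone the rancher would choose level 6 (marginal profit stays positive).
Efficient level: k* = 4 (marginal profit ≥ marginal crop damage through 4).
The farmer must at least cover the rancher's forgone profit from cutting 6→4: 317 + 246 = 563.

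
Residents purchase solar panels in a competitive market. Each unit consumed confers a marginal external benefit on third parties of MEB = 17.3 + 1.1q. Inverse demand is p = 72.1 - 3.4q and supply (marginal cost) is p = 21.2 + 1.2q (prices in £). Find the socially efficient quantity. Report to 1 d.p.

Social marginal benefit = demand + MEB = 89.4 - 2.3q.
Set SMB = MC: 89.4 - 2.3q = 21.2 + 1.2q → q* = 19.4857.

q* = 19.5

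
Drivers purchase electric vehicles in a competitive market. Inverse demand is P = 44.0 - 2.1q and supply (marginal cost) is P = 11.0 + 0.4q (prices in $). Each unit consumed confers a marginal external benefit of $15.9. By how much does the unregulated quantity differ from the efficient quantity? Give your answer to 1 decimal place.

Market equilibrium (private): 11.0 + 0.4q = 44.0 - 2.1q → q_m = 13.2000.
Social marginal benefit = demand + MEB = 59.9 - 2.1q.
Set SMB = MC: 59.9 - 2.1q = 11.0 + 0.4q → q* = 19.5600.
Gap = |13.2000 − 19.5600| = 6.3600.

6.4 units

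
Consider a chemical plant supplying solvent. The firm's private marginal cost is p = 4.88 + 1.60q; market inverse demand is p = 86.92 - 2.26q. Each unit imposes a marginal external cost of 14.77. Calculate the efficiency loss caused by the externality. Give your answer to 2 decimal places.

Market equilibrium (private): 4.88 + 1.60q = 86.92 - 2.26q → q_m = 21.2539.
Social marginal cost = private MC + MEC = 19.65 + 1.60q.
Set SMC = demand: 19.65 + 1.60q = 86.92 - 2.26q → q* = 17.4275.
Between q* and q_m the wedge SMC − demand runs linearly from 0 to MEC(q_m), so the loss is a triangle.
DWL = ½ × 3.8264 × 14.7700 = 28.2580.

DWL = 28.26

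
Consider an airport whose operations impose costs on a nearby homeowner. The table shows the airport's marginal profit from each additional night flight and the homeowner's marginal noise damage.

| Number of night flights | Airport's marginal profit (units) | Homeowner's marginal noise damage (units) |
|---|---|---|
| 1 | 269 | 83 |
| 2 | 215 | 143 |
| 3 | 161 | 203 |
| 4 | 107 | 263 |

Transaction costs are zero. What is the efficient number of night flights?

Bargaining reaches the level where marginal profit last exceeds marginal noise damage.
That holds through level 2 (215 ≥ 143) but not at 3 (161 < 203).

2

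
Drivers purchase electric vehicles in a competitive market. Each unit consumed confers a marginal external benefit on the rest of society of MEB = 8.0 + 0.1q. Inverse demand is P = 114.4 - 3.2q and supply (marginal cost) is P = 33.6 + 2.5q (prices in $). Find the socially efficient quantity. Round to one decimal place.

q* = 15.9

Social marginal benefit = demand + MEB = 122.4 - 3.1q.
Set SMB = MC: 122.4 - 3.1q = 33.6 + 2.5q → q* = 15.8571.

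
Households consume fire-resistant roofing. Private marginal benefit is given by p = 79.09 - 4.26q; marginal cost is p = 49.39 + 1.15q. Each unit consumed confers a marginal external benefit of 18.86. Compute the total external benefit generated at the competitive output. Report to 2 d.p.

103.54

Market equilibrium (private): 49.39 + 1.15q = 79.09 - 4.26q → q_m = 5.4898.
Total external benefit = MEB × q_m = 18.86 × 5.4898 = 103.5376.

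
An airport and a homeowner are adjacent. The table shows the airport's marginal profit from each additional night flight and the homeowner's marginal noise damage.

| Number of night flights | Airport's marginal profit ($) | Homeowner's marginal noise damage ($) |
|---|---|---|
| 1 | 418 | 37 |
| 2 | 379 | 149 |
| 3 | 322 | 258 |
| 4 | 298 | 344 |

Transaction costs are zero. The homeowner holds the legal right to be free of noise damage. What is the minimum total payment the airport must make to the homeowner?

$444

Efficient level: marginal profit ≥ marginal noise damage through level 3, so k* = 3.
With the homeowner holding the right, the airport must at least compensate total damage at k*: 37 + 149 + 258 = 444.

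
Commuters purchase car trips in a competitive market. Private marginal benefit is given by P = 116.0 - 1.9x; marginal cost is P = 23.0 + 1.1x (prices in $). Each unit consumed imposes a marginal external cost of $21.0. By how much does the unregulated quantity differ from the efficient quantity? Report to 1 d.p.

7.0 units

Market equilibrium (private): 23.0 + 1.1x = 116.0 - 1.9x → x_m = 31.0000.
Social marginal benefit = demand − MEC = 95.0 - 1.9x.
Set SMB = MC: 95.0 - 1.9x = 23.0 + 1.1x → x* = 24.0000.
Gap = |31.0000 − 24.0000| = 7.0000.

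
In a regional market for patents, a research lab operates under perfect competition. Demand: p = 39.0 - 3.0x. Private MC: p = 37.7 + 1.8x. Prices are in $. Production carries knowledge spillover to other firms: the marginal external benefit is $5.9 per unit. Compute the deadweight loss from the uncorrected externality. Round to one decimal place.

DWL = $3.6

Market equilibrium (private): 37.7 + 1.8x = 39.0 - 3.0x → x_m = 0.2708.
Social marginal cost = private MC − MEB = 31.8 + 1.8x.
Set SMC = demand: 31.8 + 1.8x = 39.0 - 3.0x → x* = 1.5000.
The loss is the area between SMC and demand from x* to x_m; with linear curves that's a triangle of height MEB(x_m).
DWL = ½ × 1.2292 × 5.9000 = 3.6261.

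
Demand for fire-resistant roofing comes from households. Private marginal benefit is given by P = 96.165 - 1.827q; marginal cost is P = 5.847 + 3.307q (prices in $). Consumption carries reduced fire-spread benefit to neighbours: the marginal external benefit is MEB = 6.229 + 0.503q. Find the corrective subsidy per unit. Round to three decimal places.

subsidy = $16.716 per unit

Social marginal benefit = demand + MEB = 102.394 - 1.324q.
Set SMB = MC: 102.394 - 1.324q = 5.847 + 3.307q → q* = 20.8480.
The Pigouvian subsidy equals MEB at q*: 6.229 + 0.503×20.8480 = 16.7155.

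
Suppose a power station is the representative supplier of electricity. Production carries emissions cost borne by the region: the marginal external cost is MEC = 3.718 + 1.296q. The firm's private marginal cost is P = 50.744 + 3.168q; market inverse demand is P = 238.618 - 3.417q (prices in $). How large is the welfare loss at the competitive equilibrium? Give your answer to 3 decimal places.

Market equilibrium (private): 50.744 + 3.168q = 238.618 - 3.417q → q_m = 28.5306.
Social marginal cost = private MC + MEC = 54.462 + 4.464q.
Set SMC = demand: 54.462 + 4.464q = 238.618 - 3.417q → q* = 23.3671.
The loss is the area between SMC and demand from q* to q_m; with linear curves that's a triangle of height MEC(q_m).
DWL = ½ × 5.1635 × 40.6937 = 105.0610.

DWL = $105.061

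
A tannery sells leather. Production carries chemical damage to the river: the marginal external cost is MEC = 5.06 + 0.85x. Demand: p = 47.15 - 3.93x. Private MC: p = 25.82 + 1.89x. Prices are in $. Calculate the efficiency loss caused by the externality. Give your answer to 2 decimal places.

DWL = $5.01

Market equilibrium (private): 25.82 + 1.89x = 47.15 - 3.93x → x_m = 3.6649.
Social marginal cost = private MC + MEC = 30.88 + 2.74x.
Set SMC = demand: 30.88 + 2.74x = 47.15 - 3.93x → x* = 2.4393.
The welfare-loss triangle has base |x_m − x*| and height MEC(x_m) (the vertical gap between SMC and demand is zero at x* and MEC at x_m).
DWL = ½ × 1.2256 × 8.1752 = 5.0098.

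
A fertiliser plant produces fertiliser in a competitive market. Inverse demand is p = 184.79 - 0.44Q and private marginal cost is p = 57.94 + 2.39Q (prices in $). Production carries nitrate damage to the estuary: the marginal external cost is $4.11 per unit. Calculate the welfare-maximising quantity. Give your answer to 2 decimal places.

Q* = 43.37

Social marginal cost = private MC + MEC = 62.05 + 2.39Q.
Set SMC = demand: 62.05 + 2.39Q = 184.79 - 0.44Q → Q* = 43.3710.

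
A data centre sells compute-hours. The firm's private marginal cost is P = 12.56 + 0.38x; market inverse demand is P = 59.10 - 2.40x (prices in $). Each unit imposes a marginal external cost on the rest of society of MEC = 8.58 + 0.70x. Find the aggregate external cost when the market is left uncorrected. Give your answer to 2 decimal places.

$241.73

Market equilibrium (private): 12.56 + 0.38x = 59.10 - 2.40x → x_m = 16.7410.
Total external cost = ∫₀^{x_m} (8.58 + 0.70x) dx = 8.58×16.7410 + ½×0.70×16.7410² = 241.7292.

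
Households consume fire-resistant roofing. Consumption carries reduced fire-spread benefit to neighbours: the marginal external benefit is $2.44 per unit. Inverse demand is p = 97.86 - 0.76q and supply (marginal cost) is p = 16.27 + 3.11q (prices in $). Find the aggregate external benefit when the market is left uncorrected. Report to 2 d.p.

$51.44

Market equilibrium (private): 16.27 + 3.11q = 97.86 - 0.76q → q_m = 21.0827.
Total external benefit = MEB × q_m = 2.44 × 21.0827 = 51.4418.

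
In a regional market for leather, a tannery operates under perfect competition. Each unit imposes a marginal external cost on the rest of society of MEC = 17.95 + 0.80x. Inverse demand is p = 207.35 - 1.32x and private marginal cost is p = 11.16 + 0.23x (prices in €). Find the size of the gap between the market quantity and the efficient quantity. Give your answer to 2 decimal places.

50.73 units

Market equilibrium (private): 11.16 + 0.23x = 207.35 - 1.32x → x_m = 126.5742.
Social marginal cost = private MC + MEC = 29.11 + 1.03x.
Set SMC = demand: 29.11 + 1.03x = 207.35 - 1.32x → x* = 75.8468.
Gap = |126.5742 − 75.8468| = 50.7274.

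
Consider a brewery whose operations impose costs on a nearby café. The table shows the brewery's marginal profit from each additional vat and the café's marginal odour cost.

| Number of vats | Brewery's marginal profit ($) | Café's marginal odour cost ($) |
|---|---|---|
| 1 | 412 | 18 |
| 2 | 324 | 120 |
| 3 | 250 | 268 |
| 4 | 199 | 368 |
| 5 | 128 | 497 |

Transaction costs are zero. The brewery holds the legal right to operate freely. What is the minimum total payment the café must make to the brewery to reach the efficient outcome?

$577

Left alone the brewery would choose level 5 (marginal profit stays positive).
Efficient level: k* = 2 (marginal profit ≥ marginal odour cost through 2).
The café must at least cover the brewery's forgone profit from cutting 5→2: 250 + 199 + 128 = 577.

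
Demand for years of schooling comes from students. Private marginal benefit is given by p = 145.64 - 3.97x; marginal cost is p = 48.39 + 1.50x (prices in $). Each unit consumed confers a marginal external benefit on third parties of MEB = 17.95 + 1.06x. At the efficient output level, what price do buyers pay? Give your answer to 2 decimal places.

P = $41.93

Social marginal benefit = demand + MEB = 163.59 - 2.91x.
Set SMB = MC: 163.59 - 2.91x = 48.39 + 1.50x → x* = 26.1224.
Consumer price on the demand curve at x*: 145.64 − 3.97×26.1224 = 41.9341.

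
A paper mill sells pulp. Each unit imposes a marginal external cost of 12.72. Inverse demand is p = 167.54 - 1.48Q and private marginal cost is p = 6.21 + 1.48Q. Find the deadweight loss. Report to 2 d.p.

DWL = 27.33

Market equilibrium (private): 6.21 + 1.48Q = 167.54 - 1.48Q → Q_m = 54.5034.
Social marginal cost = private MC + MEC = 18.93 + 1.48Q.
Set SMC = demand: 18.93 + 1.48Q = 167.54 - 1.48Q → Q* = 50.2061.
The welfare-loss triangle has base |Q_m − Q*| and height MEC(Q_m) (the vertical gap between SMC and demand is zero at Q* and MEC at Q_m).
DWL = ½ × 4.2973 × 12.7200 = 27.3308.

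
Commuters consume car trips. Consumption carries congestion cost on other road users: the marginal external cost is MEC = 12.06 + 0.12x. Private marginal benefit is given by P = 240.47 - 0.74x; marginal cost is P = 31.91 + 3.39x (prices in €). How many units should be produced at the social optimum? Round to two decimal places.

Social marginal benefit = demand − MEC = 228.41 - 0.86x.
Set SMB = MC: 228.41 - 0.86x = 31.91 + 3.39x → x* = 46.2353.

x* = 46.24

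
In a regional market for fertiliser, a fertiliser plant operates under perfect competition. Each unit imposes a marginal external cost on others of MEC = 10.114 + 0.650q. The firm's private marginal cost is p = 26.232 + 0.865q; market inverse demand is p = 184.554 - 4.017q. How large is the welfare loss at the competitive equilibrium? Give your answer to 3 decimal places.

Market equilibrium (private): 26.232 + 0.865q = 184.554 - 4.017q → q_m = 32.4297.
Social marginal cost = private MC + MEC = 36.346 + 1.515q.
Set SMC = demand: 36.346 + 1.515q = 184.554 - 4.017q → q* = 26.7910.
The welfare-loss triangle has base |q_m − q*| and height MEC(q_m) (the vertical gap between SMC and demand is zero at q* and MEC at q_m).
DWL = ½ × 5.6387 × 31.1933 = 87.9448.

DWL = 87.945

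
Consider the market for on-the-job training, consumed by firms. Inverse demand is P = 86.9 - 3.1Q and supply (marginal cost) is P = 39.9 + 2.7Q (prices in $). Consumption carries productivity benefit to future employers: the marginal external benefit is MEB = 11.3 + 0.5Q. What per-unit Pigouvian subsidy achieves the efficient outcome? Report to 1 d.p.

subsidy = $16.8 per unit

Social marginal benefit = demand + MEB = 98.2 - 2.6Q.
Set SMB = MC: 98.2 - 2.6Q = 39.9 + 2.7Q → Q* = 11.0000.
The Pigouvian subsidy equals MEB at Q*: 11.3 + 0.5×11.0000 = 16.8000.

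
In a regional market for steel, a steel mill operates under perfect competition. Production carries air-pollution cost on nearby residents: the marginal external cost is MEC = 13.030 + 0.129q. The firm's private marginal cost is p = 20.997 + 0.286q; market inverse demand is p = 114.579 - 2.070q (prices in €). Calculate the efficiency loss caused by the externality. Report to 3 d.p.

DWL = €66.311

Market equilibrium (private): 20.997 + 0.286q = 114.579 - 2.070q → q_m = 39.7207.
Social marginal cost = private MC + MEC = 34.027 + 0.415q.
Set SMC = demand: 34.027 + 0.415q = 114.579 - 2.070q → q* = 32.4153.
Between q* and q_m the wedge SMC − demand runs linearly from 0 to MEC(q_m), so the loss is a triangle.
DWL = ½ × 7.3054 × 18.1540 = 66.3111.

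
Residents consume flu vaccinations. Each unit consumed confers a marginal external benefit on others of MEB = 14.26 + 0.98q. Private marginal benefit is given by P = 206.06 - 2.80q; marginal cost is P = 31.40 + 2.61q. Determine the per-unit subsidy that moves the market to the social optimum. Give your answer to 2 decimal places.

Social marginal benefit = demand + MEB = 220.32 - 1.82q.
Set SMB = MC: 220.32 - 1.82q = 31.40 + 2.61q → q* = 42.6456.
The Pigouvian subsidy equals MEB at q*: 14.26 + 0.98×42.6456 = 56.0527.

subsidy = 56.05 per unit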